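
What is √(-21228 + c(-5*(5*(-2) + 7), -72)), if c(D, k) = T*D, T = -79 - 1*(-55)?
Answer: 2*I*√5397 ≈ 146.93*I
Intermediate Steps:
T = -24 (T = -79 + 55 = -24)
c(D, k) = -24*D
√(-21228 + c(-5*(5*(-2) + 7), -72)) = √(-21228 - (-24)*5*(5*(-2) + 7)) = √(-21228 - (-24)*5*(-10 + 7)) = √(-21228 - (-24)*5*(-3)) = √(-21228 - (-24)*(-15)) = √(-21228 - 24*15) = √(-21228 - 360) = √(-21588) = 2*I*√5397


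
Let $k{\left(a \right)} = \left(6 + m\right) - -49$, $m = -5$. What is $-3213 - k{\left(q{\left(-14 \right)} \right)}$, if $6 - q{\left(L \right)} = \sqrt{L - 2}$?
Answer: $-3263$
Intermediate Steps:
$q{\left(L \right)} = 6 - \sqrt{-2 + L}$ ($q{\left(L \right)} = 6 - \sqrt{L - 2} = 6 - \sqrt{-2 + L}$)
$k{\left(a \right)} = 50$ ($k{\left(a \right)} = \left(6 - 5\right) - -49 = 1 + 49 = 50$)
$-3213 - k{\left(q{\left(-14 \right)} \right)} = -3213 - 50 = -3263$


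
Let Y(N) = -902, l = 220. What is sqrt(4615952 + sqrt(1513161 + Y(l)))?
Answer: sqrt(4615952 + sqrt(1512259)) ≈ 2148.8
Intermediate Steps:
sqrt(4615952 + sqrt(1513161 + Y(l))) = sqrt(4615952 + sqrt(1513161 - 902)) = sqrt(4615952 + sqrt(1512259))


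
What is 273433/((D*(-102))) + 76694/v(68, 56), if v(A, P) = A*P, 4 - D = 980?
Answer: 15949033/696864 ≈ 22.887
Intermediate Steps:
D = -976 (D = 4 - 1*980 = 4 - 980 = -976)
273433/((D*(-102))) + 76694/v(68, 56) = 273433/((-976*(-102))) + 76694/((68*56)) = 273433/99552 + 76694/3808 = 273433*(1/99552) + 76694*(1/3808) = 273433/99552 + 38347/1904 = 15949033/696864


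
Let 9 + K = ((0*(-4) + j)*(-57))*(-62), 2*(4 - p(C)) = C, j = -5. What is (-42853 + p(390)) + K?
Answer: -60723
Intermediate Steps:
p(C) = 4 - C/2
K = -17679 (K = -9 + ((0*(-4) - 5)*(-57))*(-62) = -9 + ((0 - 5)*(-57))*(-62) = -9 - 5*(-57)*(-62) = -9 + 285*(-62) = -9 - 17670 = -17679)
(-42853 + p(390)) + K = (-42853 + (4 - ½*390)) - 17679 = (-42853 + (4 - 195)) - 17679 = (-42853 - 191) - 17679 = -43044 - 17679 = -60723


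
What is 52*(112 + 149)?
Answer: 13572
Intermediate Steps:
52*(112 + 149) = 52*261 = 13572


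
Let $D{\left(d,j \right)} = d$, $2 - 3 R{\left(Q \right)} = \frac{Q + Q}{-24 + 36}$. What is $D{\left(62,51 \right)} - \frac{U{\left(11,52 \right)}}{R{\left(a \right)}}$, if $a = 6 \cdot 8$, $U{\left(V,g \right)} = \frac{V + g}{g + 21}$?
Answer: $\frac{9115}{146} \approx 62.432$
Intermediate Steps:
$U{\left(V,g \right)} = \frac{V + g}{21 + g}$
$a = 48$
$R{\left(Q \right)} = \frac{2}{3} - \frac{Q}{18}$ ($R{\left(Q \right)} = \frac{2}{3} - \frac{\left(Q + Q\right) \frac{1}{-24 + 36}}{3} = \frac{2}{3} - \frac{2 Q \frac{1}{12}}{3} = \frac{2}{3} - \frac{\frac{1}{6} Q}{3} = \frac{2}{3} - \frac{Q}{18}$)
$D{\left(62,51 \right)} - \frac{U{\left(11,52 \right)}}{R{\left(a \right)}} = 62 - \frac{\frac{1}{21 + 52} \left(11 + 52\right)}{\frac{2}{3} - \frac{8}{3}} = 62 - \frac{\frac{1}{73} \cdot 63}{\frac{2}{3} - \frac{8}{3}} = 62 - \frac{\frac{1}{73} \cdot 63}{-2} = 62 - \frac{63}{73} \left(- \frac{1}{2}\right) = 62 - - \frac{63}{146} = 62 + \frac{63}{146} = \frac{9115}{146}$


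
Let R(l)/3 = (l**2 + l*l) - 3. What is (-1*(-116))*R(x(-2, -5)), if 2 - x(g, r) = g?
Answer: 10092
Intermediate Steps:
x(g, r) = 2 - g
R(l) = -9 + 6*l**2 (R(l) = 3*((l**2 + l*l) - 3) = 3*((l**2 + l**2) - 3) = 3*(2*l**2 - 3) = 3*(-3 + 2*l**2) = -9 + 6*l**2)
(-1*(-116))*R(x(-2, -5)) = (-1*(-116))*(-9 + 6*(2 - 1*(-2))**2) = 116*(-9 + 6*(2 + 2)**2) = 116*(-9 + 6*4**2) = 116*(-9 + 6*16) = 116*(-9 + 96) = 116*87 = 10092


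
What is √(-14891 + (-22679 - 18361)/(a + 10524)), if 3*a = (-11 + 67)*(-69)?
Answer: I*√79414773911/2309 ≈ 122.05*I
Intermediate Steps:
a = -1288 (a = ((-11 + 67)*(-69))/3 = (56*(-69))/3 = (⅓)*(-3864) = -1288)
√(-14891 + (-22679 - 18361)/(a + 10524)) = √(-14891 + (-22679 - 18361)/(-1288 + 10524)) = √(-14891 - 41040/9236) = √(-14891 - 41040*1/9236) = √(-14891 - 10260/2309) = √(-34393579/2309) = I*√79414773911/2309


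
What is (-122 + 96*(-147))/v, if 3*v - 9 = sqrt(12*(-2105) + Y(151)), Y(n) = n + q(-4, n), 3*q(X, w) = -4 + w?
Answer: -384318/25141 + 85404*I*sqrt(6265)/25141 ≈ -15.286 + 268.88*I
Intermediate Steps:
q(X, w) = -4/3 + w/3 (q(X, w) = (-4 + w)/3 = -4/3 + w/3)
Y(n) = -4/3 + 4*n/3 (Y(n) = n + (-4/3 + n/3) = -4/3 + 4*n/3)
v = 3 + 2*I*sqrt(6265)/3 (v = 3 + sqrt(12*(-2105) + (-4/3 + (4/3)*151))/3 = 3 + sqrt(-25260 + (-4/3 + 604/3))/3 = 3 + sqrt(-25260 + 200)/3 = 3 + sqrt(-25060)/3 = 3 + (2*I*sqrt(6265))/3 = 3 + 2*I*sqrt(6265)/3 ≈ 3.0 + 52.768*I)
(-122 + 96*(-147))/v = (-122 + 96*(-147))/(3 + 2*I*sqrt(6265)/3) = (-122 - 14112)/(3 + 2*I*sqrt(6265)/3) = -14234/(3 + 2*I*sqrt(6265)/3)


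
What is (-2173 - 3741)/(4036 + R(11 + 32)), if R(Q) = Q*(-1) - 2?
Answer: -5914/3991 ≈ -1.4818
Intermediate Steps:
R(Q) = -2 - Q (R(Q) = -Q - 2 = -2 - Q)
(-2173 - 3741)/(4036 + R(11 + 32)) = (-2173 - 3741)/(4036 + (-2 - (11 + 32))) = -5914/(4036 + (-2 - 1*43)) = -5914/(4036 + (-2 - 43)) = -5914/(4036 - 45) = -5914/3991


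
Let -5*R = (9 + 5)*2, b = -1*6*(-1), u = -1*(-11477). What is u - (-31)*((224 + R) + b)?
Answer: 92167/5 ≈ 18433.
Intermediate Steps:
u = 11477
b = 6 (b = -6*(-1) = 6)
R = -28/5 (R = -(9 + 5)*2/5 = -14*2/5 = -1/5*28 = -28/5 ≈ -5.6000)
u - (-31)*((224 + R) + b) = 11477 - (-31)*((224 - 28/5) + 6) = 11477 - (-31)*(1092/5 + 6) = 11477 - (-31)*1122/5 = 11477 - 1*(-34782/5) = 11477 + 34782/5 = 92167/5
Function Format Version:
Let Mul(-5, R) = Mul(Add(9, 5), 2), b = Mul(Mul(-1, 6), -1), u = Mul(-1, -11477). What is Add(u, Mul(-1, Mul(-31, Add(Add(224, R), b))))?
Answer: Rational(92167, 5) ≈ 18433.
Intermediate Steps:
u = 11477
b = 6 (b = Mul(-6, -1) = 6)
R = Rational(-28, 5) (R = Mul(Rational(-1, 5), Mul(Add(9, 5), 2)) = Mul(Rational(-1, 5), Mul(14, 2)) = Mul(Rational(-1, 5), 28) = Rational(-28, 5) ≈ -5.6000)
Add(u, Mul(-1, Mul(-31, Add(Add(224, R), b)))) = Add(11477, Mul(-1, Mul(-31, Add(Add(224, Rational(-28, 5)), 6)))) = Add(11477, Mul(-1, Mul(-31, Add(Rational(1092, 5), 6)))) = Add(11477, Mul(-1, Mul(-31, Rational(1122, 5)))) = Add(11477, Mul(-1, Rational(-34782, 5))) = Add(11477, Rational(34782, 5)) = Rational(92167, 5)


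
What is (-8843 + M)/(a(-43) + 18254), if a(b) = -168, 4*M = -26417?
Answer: -61789/72344 ≈ -0.85410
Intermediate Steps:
M = -26417/4 (M = (¼)*(-26417) = -26417/4 ≈ -6604.3)
(-8843 + M)/(a(-43) + 18254) = (-8843 - 26417/4)/(-168 + 18254) = -61789/4/18086 = -61789/4*1/18086 = -61789/72344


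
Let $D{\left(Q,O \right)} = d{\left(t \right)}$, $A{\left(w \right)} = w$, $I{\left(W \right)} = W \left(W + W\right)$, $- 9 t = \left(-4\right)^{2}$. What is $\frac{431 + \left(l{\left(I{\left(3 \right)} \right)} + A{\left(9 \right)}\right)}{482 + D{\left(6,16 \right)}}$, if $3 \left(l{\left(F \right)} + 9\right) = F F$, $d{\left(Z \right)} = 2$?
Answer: $\frac{49}{44} \approx 1.1136$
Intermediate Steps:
$t = - \frac{16}{9}$ ($t = - \frac{\left(-4\right)^{2}}{9} = \left(- \frac{1}{9}\right) 16 = - \frac{16}{9} \approx -1.7778$)
$I{\left(W \right)} = 2 W^{2}$ ($I{\left(W \right)} = W 2 W = 2 W^{2}$)
$l{\left(F \right)} = -9 + \frac{F^{2}}{3}$ ($l{\left(F \right)} = -9 + \frac{F F}{3} = -9 + \frac{F^{2}}{3}$)
$D{\left(Q,O \right)} = 2$
$\frac{431 + \left(l{\left(I{\left(3 \right)} \right)} + A{\left(9 \right)}\right)}{482 + D{\left(6,16 \right)}} = \frac{431 + \left(\left(-9 + \frac{\left(2 \cdot 3^{2}\right)^{2}}{3}\right) + 9\right)}{482 + 2} = \frac{431 + \left(\left(-9 + \frac{\left(2 \cdot 9\right)^{2}}{3}\right) + 9\right)}{484} = \left(431 + \left(\left(-9 + \frac{18^{2}}{3}\right) + 9\right)\right) \frac{1}{484} = \left(431 + \left(\left(-9 + \frac{1}{3} \cdot 324\right) + 9\right)\right) \frac{1}{484} = \left(431 + \left(\left(-9 + 108\right) + 9\right)\right) \frac{1}{484} = \left(431 + \left(99 + 9\right)\right) \frac{1}{484} = \left(431 + 108\right) \frac{1}{484} = 539 \cdot \frac{1}{484} = \frac{49}{44}$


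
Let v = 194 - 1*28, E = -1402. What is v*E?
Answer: -232732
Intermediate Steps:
v = 166 (v = 194 - 28 = 166)
v*E = 166*(-1402) = -232732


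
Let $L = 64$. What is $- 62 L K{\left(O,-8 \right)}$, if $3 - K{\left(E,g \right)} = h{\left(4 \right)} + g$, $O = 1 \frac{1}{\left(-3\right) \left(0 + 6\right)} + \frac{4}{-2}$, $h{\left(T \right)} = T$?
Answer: $-27776$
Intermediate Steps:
$O = - \frac{37}{18}$ ($O = 1 \frac{1}{\left(-3\right) 6} + 4 \left(- \frac{1}{2}\right) = 1 \frac{1}{-18} - 2 = 1 \left(- \frac{1}{18}\right) - 2 = - \frac{1}{18} - 2 = - \frac{37}{18} \approx -2.0556$)
$K{\left(E,g \right)} = -1 - g$ ($K{\left(E,g \right)} = 3 - \left(4 + g\right) = -1 - g$)
$- 62 L K{\left(O,-8 \right)} = \left(-62\right) 64 \left(-1 - -8\right) = - 3968 \left(-1 + 8\right) = \left(-3968\right) 7 = -27776$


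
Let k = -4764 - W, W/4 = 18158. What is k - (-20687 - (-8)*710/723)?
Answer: -41006287/723 ≈ -56717.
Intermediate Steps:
W = 72632 (W = 4*18158 = 72632)
k = -77396 (k = -4764 - 1*72632 = -4764 - 72632 = -77396)
k - (-20687 - (-8)*710/723) = -77396 - (-20687 - (-8)*710/723) = -77396 - (-20687 - 1*(-5680/723)) = -77396 - (-20687 + 5680/723) = -77396 - 1*(-14951021/723) = -77396 + 14951021/723 = -41006287/723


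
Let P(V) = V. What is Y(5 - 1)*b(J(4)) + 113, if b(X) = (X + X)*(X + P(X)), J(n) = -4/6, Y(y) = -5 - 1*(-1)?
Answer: 953/9 ≈ 105.89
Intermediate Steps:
Y(y) = -4 (Y(y) = -5 + 1 = -4)
J(n) = -⅔ (J(n) = -4*⅙ = -⅔)
b(X) = 4*X² (b(X) = (X + X)*(X + X) = (2*X)*(2*X) = 4*X²)
Y(5 - 1)*b(J(4)) + 113 = -16*(-⅔)² + 113 = -16*4/9 + 113 = -4*16/9 + 113 = -64/9 + 113 = 953/9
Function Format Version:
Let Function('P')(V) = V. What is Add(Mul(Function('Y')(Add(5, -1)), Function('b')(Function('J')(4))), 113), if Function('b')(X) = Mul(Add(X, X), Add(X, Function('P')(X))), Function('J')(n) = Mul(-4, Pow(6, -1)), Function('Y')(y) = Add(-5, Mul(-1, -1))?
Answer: Rational(953, 9) ≈ 105.89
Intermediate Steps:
Function('Y')(y) = -4 (Function('Y')(y) = Add(-5, 1) = -4)
Function('J')(n) = Rational(-2, 3) (Function('J')(n) = Mul(-4, Rational(1, 6)) = Rational(-2, 3))
Function('b')(X) = Mul(4, Pow(X, 2)) (Function('b')(X) = Mul(Add(X, X), Add(X, X)) = Mul(Mul(2, X), Mul(2, X)) = Mul(4, Pow(X, 2)))
Add(Mul(Function('Y')(Add(5, -1)), Function('b')(Function('J')(4))), 113) = Add(Mul(-4, Mul(4, Pow(Rational(-2, 3), 2))), 113) = Add(Mul(-4, Mul(4, Rational(4, 9))), 113) = Add(Mul(-4, Rational(16, 9)), 113) = Add(Rational(-64, 9), 113) = Rational(953, 9)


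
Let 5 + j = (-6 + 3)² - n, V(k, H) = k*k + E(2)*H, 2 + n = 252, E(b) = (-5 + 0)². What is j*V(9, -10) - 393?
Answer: 41181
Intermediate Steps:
E(b) = 25 (E(b) = (-5)² = 25)
n = 250 (n = -2 + 252 = 250)
V(k, H) = k² + 25*H (V(k, H) = k*k + 25*H = k² + 25*H)
j = -246 (j = -5 + ((-6 + 3)² - 1*250) = -5 + ((-3)² - 250) = -5 + (9 - 250) = -5 - 241 = -246)
j*V(9, -10) - 393 = -246*(9² + 25*(-10)) - 393 = -246*(81 - 250) - 393 = -246*(-169) - 393 = 41574 - 393 = 41181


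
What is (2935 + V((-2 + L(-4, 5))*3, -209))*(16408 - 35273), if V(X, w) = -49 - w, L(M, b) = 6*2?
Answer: -58387175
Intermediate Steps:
L(M, b) = 12
(2935 + V((-2 + L(-4, 5))*3, -209))*(16408 - 35273) = (2935 + (-49 - 1*(-209)))*(16408 - 35273) = (2935 + (-49 + 209))*(-18865) = (2935 + 160)*(-18865) = 3095*(-18865) = -58387175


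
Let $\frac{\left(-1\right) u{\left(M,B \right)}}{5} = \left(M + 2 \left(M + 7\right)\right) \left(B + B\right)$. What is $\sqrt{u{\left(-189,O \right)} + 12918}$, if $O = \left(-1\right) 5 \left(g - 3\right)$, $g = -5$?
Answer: $\sqrt{234118} \approx 483.86$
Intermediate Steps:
$O = 40$ ($O = \left(-1\right) 5 \left(-5 - 3\right) = \left(-5\right) \left(-8\right) = 40$)
$u{\left(M,B \right)} = - 10 B \left(14 + 3 M\right)$ ($u{\left(M,B \right)} = - 5 \left(M + 2 \left(M + 7\right)\right) \left(B + B\right) = - 5 \left(M + 2 \left(7 + M\right)\right) 2 B = - 5 \left(M + \left(14 + 2 M\right)\right) 2 B = - 5 \left(14 + 3 M\right) 2 B = - 5 \cdot 2 B \left(14 + 3 M\right) = - 10 B \left(14 + 3 M\right)$)
$\sqrt{u{\left(-189,O \right)} + 12918} = \sqrt{\left(-10\right) 40 \left(14 + 3 \left(-189\right)\right) + 12918} = \sqrt{\left(-10\right) 40 \left(14 - 567\right) + 12918} = \sqrt{\left(-10\right) 40 \left(-553\right) + 12918} = \sqrt{221200 + 12918} = \sqrt{234118}$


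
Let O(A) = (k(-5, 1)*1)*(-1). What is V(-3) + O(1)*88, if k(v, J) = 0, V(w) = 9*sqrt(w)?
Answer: 9*I*sqrt(3) ≈ 15.588*I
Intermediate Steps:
O(A) = 0 (O(A) = (0*1)*(-1) = 0*(-1) = 0)
V(-3) + O(1)*88 = 9*sqrt(-3) + 0*88 = 9*(I*sqrt(3)) + 0 = 9*I*sqrt(3) + 0 = 9*I*sqrt(3)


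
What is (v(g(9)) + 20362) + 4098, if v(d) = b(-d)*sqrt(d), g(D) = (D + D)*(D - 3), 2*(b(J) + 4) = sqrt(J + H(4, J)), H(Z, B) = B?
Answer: 24460 - 24*sqrt(3) + 54*I*sqrt(2) ≈ 24418.0 + 76.368*I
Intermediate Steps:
b(J) = -4 + sqrt(2)*sqrt(J)/2 (b(J) = -4 + sqrt(J + J)/2 = -4 + sqrt(2*J)/2 = -4 + (sqrt(2)*sqrt(J))/2 = -4 + sqrt(2)*sqrt(J)/2)
g(D) = 2*D*(-3 + D) (g(D) = (2*D)*(-3 + D) = 2*D*(-3 + D))
v(d) = sqrt(d)*(-4 + sqrt(2)*sqrt(-d)/2) (v(d) = (-4 + sqrt(2)*sqrt(-d)/2)*sqrt(d) = sqrt(d)*(-4 + sqrt(2)*sqrt(-d)/2))
(v(g(9)) + 20362) + 4098 = (sqrt(2*9*(-3 + 9))*(-8 + sqrt(2)*sqrt(-2*9*(-3 + 9)))/2 + 20362) + 4098 = (sqrt(2*9*6)*(-8 + sqrt(2)*sqrt(-2*9*6))/2 + 20362) + 4098 = (sqrt(108)*(-8 + sqrt(2)*sqrt(-1*108))/2 + 20362) + 4098 = ((6*sqrt(3))*(-8 + sqrt(2)*sqrt(-108))/2 + 20362) + 4098 = ((6*sqrt(3))*(-8 + sqrt(2)*(6*I*sqrt(3)))/2 + 20362) + 4098 = ((6*sqrt(3))*(-8 + 6*I*sqrt(6))/2 + 20362) + 4098 = (3*sqrt(3)*(-8 + 6*I*sqrt(6)) + 20362) + 4098 = (20362 + 3*sqrt(3)*(-8 + 6*I*sqrt(6))) + 4098 = 24460 + 3*sqrt(3)*(-8 + 6*I*sqrt(6))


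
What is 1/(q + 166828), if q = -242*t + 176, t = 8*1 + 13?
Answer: 1/161922 ≈ 6.1758e-6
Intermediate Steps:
t = 21 (t = 8 + 13 = 21)
q = -4906 (q = -242*21 + 176 = -5082 + 176 = -4906)
1/(q + 166828) = 1/(-4906 + 166828) = 1/161922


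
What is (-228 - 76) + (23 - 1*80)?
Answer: -361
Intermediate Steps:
(-228 - 76) + (23 - 1*80) = -304 + (23 - 80) = -304 - 57 = -361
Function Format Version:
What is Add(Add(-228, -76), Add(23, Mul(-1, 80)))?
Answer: -361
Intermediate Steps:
Add(Add(-228, -76), Add(23, Mul(-1, 80))) = Add(-304, Add(23, -80)) = Add(-304, -57) = -361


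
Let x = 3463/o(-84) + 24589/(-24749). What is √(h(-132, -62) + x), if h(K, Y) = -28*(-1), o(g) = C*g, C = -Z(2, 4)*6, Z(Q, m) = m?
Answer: √496571925224690/4157832 ≈ 5.3595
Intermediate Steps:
C = -24 (C = -1*4*6 = -4*6 = -24)
o(g) = -24*g
h(K, Y) = 28
x = 36134363/49893984 (x = 3463/((-24*(-84))) + 24589/(-24749) = 3463/2016 + 24589*(-1/24749) = 3463*(1/2016) - 24589/24749 = 3463/2016 - 24589/24749 = 36134363/49893984 ≈ 0.72422)
√(h(-132, -62) + x) = √(28 + 36134363/49893984) = √(1433165915/49893984) = √496571925224690/4157832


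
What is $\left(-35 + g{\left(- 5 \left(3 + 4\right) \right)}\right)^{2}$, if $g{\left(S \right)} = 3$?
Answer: $1024$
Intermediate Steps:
$\left(-35 + g{\left(- 5 \left(3 + 4\right) \right)}\right)^{2} = \left(-35 + 3\right)^{2} = \left(-32\right)^{2} = 1024$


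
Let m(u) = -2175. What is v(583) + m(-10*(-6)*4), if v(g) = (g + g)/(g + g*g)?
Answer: -635099/292 ≈ -2175.0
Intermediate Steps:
v(g) = 2*g/(g + g²) (v(g) = (2*g)/(g + g²) = 2*g/(g + g²))
v(583) + m(-10*(-6)*4) = 2/(1 + 583) - 2175 = 2/584 - 2175 = 2*(1/584) - 2175 = 1/292 - 2175 = -635099/292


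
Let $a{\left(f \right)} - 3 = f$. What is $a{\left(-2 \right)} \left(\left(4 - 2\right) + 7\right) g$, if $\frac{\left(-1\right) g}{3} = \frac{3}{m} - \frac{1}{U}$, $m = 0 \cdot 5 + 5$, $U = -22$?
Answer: $- \frac{1917}{110} \approx -17.427$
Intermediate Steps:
$m = 5$ ($m = 0 + 5 = 5$)
$a{\left(f \right)} = 3 + f$
$g = - \frac{213}{110}$ ($g = - 3 \left(\frac{3}{5} - \frac{1}{-22}\right) = - 3 \left(3 \cdot \frac{1}{5} - - \frac{1}{22}\right) = - 3 \left(\frac{3}{5} + \frac{1}{22}\right) = \left(-3\right) \frac{71}{110} = - \frac{213}{110} \approx -1.9364$)
$a{\left(-2 \right)} \left(\left(4 - 2\right) + 7\right) g = \left(3 - 2\right) \left(\left(4 - 2\right) + 7\right) \left(- \frac{213}{110}\right) = 1 \left(2 + 7\right) \left(- \frac{213}{110}\right) = 1 \cdot 9 \left(- \frac{213}{110}\right) = 9 \left(- \frac{213}{110}\right) = - \frac{1917}{110}$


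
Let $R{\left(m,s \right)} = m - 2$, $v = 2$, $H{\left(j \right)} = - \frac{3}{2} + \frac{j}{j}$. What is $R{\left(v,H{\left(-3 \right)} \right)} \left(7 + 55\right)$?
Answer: $0$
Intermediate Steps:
$H{\left(j \right)} = - \frac{1}{2}$ ($H{\left(j \right)} = \left(-3\right) \frac{1}{2} + 1 = - \frac{3}{2} + 1 = - \frac{1}{2}$)
$R{\left(m,s \right)} = -2 + m$ ($R{\left(m,s \right)} = m - 2 = -2 + m$)
$R{\left(v,H{\left(-3 \right)} \right)} \left(7 + 55\right) = \left(-2 + 2\right) \left(7 + 55\right) = 0 \cdot 62 = 0$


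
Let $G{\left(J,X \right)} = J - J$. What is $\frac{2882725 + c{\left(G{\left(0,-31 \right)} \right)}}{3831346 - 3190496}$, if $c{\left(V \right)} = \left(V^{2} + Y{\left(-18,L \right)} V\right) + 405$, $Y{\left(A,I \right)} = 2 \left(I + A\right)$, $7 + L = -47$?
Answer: $\frac{288313}{64085} \approx 4.4989$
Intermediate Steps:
$L = -54$ ($L = -7 - 47 = -54$)
$Y{\left(A,I \right)} = 2 A + 2 I$ ($Y{\left(A,I \right)} = 2 \left(A + I\right) = 2 A + 2 I$)
$G{\left(J,X \right)} = 0$
$c{\left(V \right)} = 405 + V^{2} - 144 V$ ($c{\left(V \right)} = \left(V^{2} + \left(2 \left(-18\right) + 2 \left(-54\right)\right) V\right) + 405 = \left(V^{2} + \left(-36 - 108\right) V\right) + 405 = \left(V^{2} - 144 V\right) + 405 = 405 + V^{2} - 144 V$)
$\frac{2882725 + c{\left(G{\left(0,-31 \right)} \right)}}{3831346 - 3190496} = \frac{2882725 + \left(405 + 0^{2} - 0\right)}{3831346 - 3190496} = \frac{2882725 + \left(405 + 0 + 0\right)}{640850} = \left(2882725 + 405\right) \frac{1}{640850} = 2883130 \cdot \frac{1}{640850} = \frac{288313}{64085}$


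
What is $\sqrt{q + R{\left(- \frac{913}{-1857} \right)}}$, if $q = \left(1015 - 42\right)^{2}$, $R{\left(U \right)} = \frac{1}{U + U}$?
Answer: $\frac{\sqrt{3156659174086}}{1826} \approx 973.0$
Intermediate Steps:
$R{\left(U \right)} = \frac{1}{2 U}$
$q = 946729$ ($q = 973^{2} = 946729$)
$\sqrt{q + R{\left(- \frac{913}{-1857} \right)}} = \sqrt{946729 + \frac{1}{2 \left(- \frac{913}{-1857}\right)}} = \sqrt{946729 + \frac{1}{2 \left(\left(-913\right) \left(- \frac{1}{1857}\right)\right)}} = \sqrt{946729 + \frac{1}{2 \cdot \frac{913}{1857}}} = \sqrt{946729 + \frac{1}{2} \cdot \frac{1857}{913}} = \sqrt{946729 + \frac{1857}{1826}} = \sqrt{\frac{1728729011}{1826}} = \frac{\sqrt{3156659174086}}{1826}$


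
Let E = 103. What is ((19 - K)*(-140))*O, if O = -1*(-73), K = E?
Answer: 858480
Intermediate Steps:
K = 103
O = 73
((19 - K)*(-140))*O = ((19 - 1*103)*(-140))*73 = ((19 - 103)*(-140))*73 = -84*(-140)*73 = 11760*73 = 858480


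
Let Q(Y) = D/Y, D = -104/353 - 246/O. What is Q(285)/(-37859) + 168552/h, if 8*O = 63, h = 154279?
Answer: 13481650691009248/12339990170338005 ≈ 1.0925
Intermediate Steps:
O = 63/8 (O = (⅛)*63 = 63/8 ≈ 7.8750)
D = -233752/7413 (D = -104/353 - 246/63/8 = -104*1/353 - 246*8/63 = -104/353 - 656/21 = -233752/7413 ≈ -31.533)
Q(Y) = -233752/(7413*Y)
Q(285)/(-37859) + 168552/h = -233752/7413/285/(-37859) + 168552/154279 = -233752/7413*1/285*(-1/37859) + 168552*(1/154279) = -233752/2112705*(-1/37859) + 168552/154279 = 233752/79984898595 + 168552/154279 = 13481650691009248/12339990170338005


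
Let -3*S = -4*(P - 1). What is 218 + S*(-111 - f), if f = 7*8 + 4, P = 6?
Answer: -922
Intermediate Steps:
f = 60 (f = 56 + 4 = 60)
S = 20/3 (S = -(-4)*(6 - 1)/3 = -(-4)*5/3 = -⅓*(-20) = 20/3 ≈ 6.6667)
218 + S*(-111 - f) = 218 + 20*(-111 - 1*60)/3 = 218 + 20*(-111 - 60)/3 = 218 + (20/3)*(-171) = 218 - 1140 = -922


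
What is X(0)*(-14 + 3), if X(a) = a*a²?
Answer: 0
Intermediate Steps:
X(a) = a³
X(0)*(-14 + 3) = 0³*(-14 + 3) = 0*(-11) = 0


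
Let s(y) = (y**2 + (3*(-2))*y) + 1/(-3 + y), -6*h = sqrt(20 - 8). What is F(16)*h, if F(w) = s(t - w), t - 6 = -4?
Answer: -4759*sqrt(3)/51 ≈ -161.62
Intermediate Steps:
t = 2 (t = 6 - 4 = 2)
h = -sqrt(3)/3 (h = -sqrt(20 - 8)/6 = -sqrt(3)/3 ≈ -0.57735)
s(y) = y**2 + 1/(-3 + y) - 6*y (s(y) = (y**2 - 6*y) + 1/(-3 + y) = y**2 + 1/(-3 + y) - 6*y)
F(w) = (37 + (2 - w)**3 - 18*w - 9*(2 - w)**2)/(-1 - w) (F(w) = (1 + (2 - w)**3 - 9*(2 - w)**2 + 18*(2 - w))/(-3 + (2 - w)) = (1 + (2 - w)**3 - 9*(2 - w)**2 + (36 - 18*w))/(-1 - w) = (37 + (2 - w)**3 - 18*w - 9*(2 - w)**2)/(-1 - w))
F(16)*h = ((-9 + 16**3 - 6*16 + 3*16**2)/(1 + 16))*(-sqrt(3)/3) = ((-9 + 4096 - 96 + 3*256)/17)*(-sqrt(3)/3) = ((-9 + 4096 - 96 + 768)/17)*(-sqrt(3)/3) = ((1/17)*4759)*(-sqrt(3)/3) = 4759*(-sqrt(3)/3)/17 = -4759*sqrt(3)/51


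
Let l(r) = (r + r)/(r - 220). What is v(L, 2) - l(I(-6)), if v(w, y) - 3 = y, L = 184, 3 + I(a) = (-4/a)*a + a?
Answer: 1139/233 ≈ 4.8884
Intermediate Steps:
I(a) = -7 + a (I(a) = -3 + ((-4/a)*a + a) = -3 + (-4 + a) = -7 + a)
v(w, y) = 3 + y
l(r) = 2*r/(-220 + r) (l(r) = (2*r)/(-220 + r) = 2*r/(-220 + r))
v(L, 2) - l(I(-6)) = (3 + 2) - 2*(-7 - 6)/(-220 + (-7 - 6)) = 5 - 2*(-13)/(-220 - 13) = 5 - 2*(-13)/(-233) = 5 - 2*(-13)*(-1)/233 = 5 - 1*26/233 = 5 - 26/233 = 1139/233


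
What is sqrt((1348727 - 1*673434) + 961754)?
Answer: sqrt(1637047) ≈ 1279.5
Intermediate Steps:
sqrt((1348727 - 1*673434) + 961754) = sqrt((1348727 - 673434) + 961754) = sqrt(675293 + 961754) = sqrt(1637047)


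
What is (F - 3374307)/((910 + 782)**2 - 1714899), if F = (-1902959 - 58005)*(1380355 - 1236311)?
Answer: -282468472723/1147965 ≈ -2.4606e+5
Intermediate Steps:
F = -282465098416 (F = -1960964*144044 = -282465098416)
(F - 3374307)/((910 + 782)**2 - 1714899) = (-282465098416 - 3374307)/((910 + 782)**2 - 1714899) = -282468472723/(1692**2 - 1714899) = -282468472723/(2862864 - 1714899) = -282468472723/1147965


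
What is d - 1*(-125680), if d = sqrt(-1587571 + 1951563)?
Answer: 125680 + 2*sqrt(90998) ≈ 1.2628e+5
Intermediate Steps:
d = 2*sqrt(90998) (d = sqrt(363992) = 2*sqrt(90998) ≈ 603.32)
d - 1*(-125680) = 2*sqrt(90998) - 1*(-125680) = 2*sqrt(90998) + 125680 = 125680 + 2*sqrt(90998)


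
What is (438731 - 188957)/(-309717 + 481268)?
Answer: 13146/9029 ≈ 1.4560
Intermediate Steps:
(438731 - 188957)/(-309717 + 481268) = 249774/171551 = 249774*(1/171551) = 13146/9029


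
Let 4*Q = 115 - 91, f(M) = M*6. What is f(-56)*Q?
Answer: -2016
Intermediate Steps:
f(M) = 6*M
Q = 6 (Q = (115 - 91)/4 = (¼)*24 = 6)
f(-56)*Q = (6*(-56))*6 = -336*6 = -2016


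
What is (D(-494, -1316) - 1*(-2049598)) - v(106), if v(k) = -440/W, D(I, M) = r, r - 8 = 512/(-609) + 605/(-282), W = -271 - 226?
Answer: 2776846055041/1354822 ≈ 2.0496e+6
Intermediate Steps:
W = -497
r = 95675/19082 (r = 8 + (512/(-609) + 605/(-282)) = 8 + (512*(-1/609) + 605*(-1/282)) = 8 + (-512/609 - 605/282) = 8 - 56981/19082 = 95675/19082 ≈ 5.0139)
D(I, M) = 95675/19082
v(k) = 440/497 (v(k) = -440/(-497) = -440*(-1/497) = 440/497)
(D(-494, -1316) - 1*(-2049598)) - v(106) = (95675/19082 - 1*(-2049598)) - 1*440/497 = (95675/19082 + 2049598) - 440/497 = 39110524711/19082 - 440/497 = 2776846055041/1354822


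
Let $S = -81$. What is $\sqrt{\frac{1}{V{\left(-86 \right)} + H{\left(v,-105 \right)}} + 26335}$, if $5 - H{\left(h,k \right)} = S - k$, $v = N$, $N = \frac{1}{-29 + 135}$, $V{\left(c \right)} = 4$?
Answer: $\frac{4 \sqrt{370335}}{15} \approx 162.28$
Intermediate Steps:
$N = \frac{1}{106} \approx 0.009434$
$v = \frac{1}{106} \approx 0.009434$
$H{\left(h,k \right)} = 86 + k$ ($H{\left(h,k \right)} = 5 - \left(-81 - k\right) = 5 + \left(81 + k\right) = 86 + k$)
$\sqrt{\frac{1}{V{\left(-86 \right)} + H{\left(v,-105 \right)}} + 26335} = \sqrt{\frac{1}{4 + \left(86 - 105\right)} + 26335} = \sqrt{\frac{1}{4 - 19} + 26335} = \sqrt{\frac{1}{-15} + 26335} = \sqrt{- \frac{1}{15} + 26335} = \sqrt{\frac{395024}{15}} = \frac{4 \sqrt{370335}}{15}$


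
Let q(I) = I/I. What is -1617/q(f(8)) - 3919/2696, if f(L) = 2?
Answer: -4363351/2696 ≈ -1618.5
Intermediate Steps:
q(I) = 1
-1617/q(f(8)) - 3919/2696 = -1617/1 - 3919/2696 = -1617*1 - 3919*1/2696 = -1617 - 3919/2696 = -4363351/2696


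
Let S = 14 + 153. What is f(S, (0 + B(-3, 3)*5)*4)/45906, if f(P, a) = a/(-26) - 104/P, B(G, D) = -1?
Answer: 53/16610321 ≈ 3.1908e-6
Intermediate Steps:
S = 167
f(P, a) = -104/P - a/26 (f(P, a) = a*(-1/26) - 104/P = -a/26 - 104/P = -104/P - a/26)
f(S, (0 + B(-3, 3)*5)*4)/45906 = (-104/167 - (0 - 1*5)*4/26)/45906 = (-104*1/167 - (0 - 5)*4/26)*(1/45906) = (-104/167 - (-5)*4/26)*(1/45906) = (-104/167 - 1/26*(-20))*(1/45906) = (-104/167 + 10/13)*(1/45906) = (318/2171)*(1/45906) = 53/16610321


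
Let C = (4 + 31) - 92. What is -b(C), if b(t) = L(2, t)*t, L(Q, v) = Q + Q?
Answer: 228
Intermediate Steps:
L(Q, v) = 2*Q
C = -57 (C = 35 - 92 = -57)
b(t) = 4*t (b(t) = (2*2)*t = 4*t)
-b(C) = -4*(-57) = -1*(-228) = 228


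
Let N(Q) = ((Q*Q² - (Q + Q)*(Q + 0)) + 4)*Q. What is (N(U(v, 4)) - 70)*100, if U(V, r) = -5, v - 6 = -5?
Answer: 78500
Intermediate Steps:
v = 1 (v = 6 - 5 = 1)
N(Q) = Q*(4 + Q³ - 2*Q²) (N(Q) = ((Q³ - 2*Q*Q) + 4)*Q = ((Q³ - 2*Q²) + 4)*Q = (4 + Q³ - 2*Q²)*Q = Q*(4 + Q³ - 2*Q²))
(N(U(v, 4)) - 70)*100 = (-5*(4 + (-5)³ - 2*(-5)²) - 70)*100 = (-5*(4 - 125 - 2*25) - 70)*100 = (-5*(4 - 125 - 50) - 70)*100 = (-5*(-171) - 70)*100 = (855 - 70)*100 = 785*100 = 78500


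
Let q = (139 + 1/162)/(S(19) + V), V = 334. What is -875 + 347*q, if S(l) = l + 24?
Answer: -45625657/61074 ≈ -747.06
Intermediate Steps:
S(l) = 24 + l
q = 22519/61074 (q = (139 + 1/162)/((24 + 19) + 334) = (139 + 1/162)/(43 + 334) = (22519/162)/377 = (22519/162)*(1/377) = 22519/61074 ≈ 0.36872)
-875 + 347*q = -875 + 347*(22519/61074) = -875 + 7814093/61074 = -45625657/61074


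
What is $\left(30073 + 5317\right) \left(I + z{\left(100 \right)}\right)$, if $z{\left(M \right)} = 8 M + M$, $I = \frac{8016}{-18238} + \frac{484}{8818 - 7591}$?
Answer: $\frac{356363408717200}{11189013} \approx 3.1849 \cdot 10^{7}$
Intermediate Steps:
$I = - \frac{504220}{11189013}$ ($I = 8016 \left(- \frac{1}{18238}\right) + \frac{484}{1227} = - \frac{4008}{9119} + 484 \cdot \frac{1}{1227} = - \frac{4008}{9119} + \frac{484}{1227} = - \frac{504220}{11189013} \approx -0.045064$)
$z{\left(M \right)} = 9 M$
$\left(30073 + 5317\right) \left(I + z{\left(100 \right)}\right) = \left(30073 + 5317\right) \left(- \frac{504220}{11189013} + 9 \cdot 100\right) = 35390 \left(- \frac{504220}{11189013} + 900\right) = 35390 \cdot \frac{10069607480}{11189013} = \frac{356363408717200}{11189013}$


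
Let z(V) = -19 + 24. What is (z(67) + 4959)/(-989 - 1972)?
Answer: -4964/2961 ≈ -1.6765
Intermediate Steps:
z(V) = 5
(z(67) + 4959)/(-989 - 1972) = (5 + 4959)/(-989 - 1972) = 4964/(-2961) = 4964*(-1/2961) = -4964/2961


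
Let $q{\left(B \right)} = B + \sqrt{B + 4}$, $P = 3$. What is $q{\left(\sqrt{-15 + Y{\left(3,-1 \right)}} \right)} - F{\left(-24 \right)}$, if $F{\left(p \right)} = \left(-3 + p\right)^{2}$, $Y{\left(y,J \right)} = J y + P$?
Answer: $-729 + \sqrt{4 + i \sqrt{15}} + i \sqrt{15} \approx -726.81 + 4.7584 i$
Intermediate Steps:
$Y{\left(y,J \right)} = 3 + J y$ ($Y{\left(y,J \right)} = J y + 3 = 3 + J y$)
$q{\left(B \right)} = B + \sqrt{4 + B}$
$q{\left(\sqrt{-15 + Y{\left(3,-1 \right)}} \right)} - F{\left(-24 \right)} = \left(\sqrt{-15 + \left(3 - 3\right)} + \sqrt{4 + \sqrt{-15 + \left(3 - 3\right)}}\right) - \left(-3 - 24\right)^{2} = \left(\sqrt{-15 + \left(3 - 3\right)} + \sqrt{4 + \sqrt{-15 + \left(3 - 3\right)}}\right) - \left(-27\right)^{2} = \left(\sqrt{-15 + 0} + \sqrt{4 + \sqrt{-15 + 0}}\right) - 729 = \left(\sqrt{-15} + \sqrt{4 + \sqrt{-15}}\right) - 729 = \left(i \sqrt{15} + \sqrt{4 + i \sqrt{15}}\right) - 729 = \left(\sqrt{4 + i \sqrt{15}} + i \sqrt{15}\right) - 729 = -729 + \sqrt{4 + i \sqrt{15}} + i \sqrt{15}$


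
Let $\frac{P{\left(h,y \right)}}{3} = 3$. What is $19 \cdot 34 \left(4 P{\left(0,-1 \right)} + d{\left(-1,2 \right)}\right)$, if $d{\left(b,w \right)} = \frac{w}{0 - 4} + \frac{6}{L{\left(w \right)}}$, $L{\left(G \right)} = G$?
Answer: $24871$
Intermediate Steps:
$P{\left(h,y \right)} = 9$ ($P{\left(h,y \right)} = 3 \cdot 3 = 9$)
$d{\left(b,w \right)} = \frac{6}{w} - \frac{w}{4}$ ($d{\left(b,w \right)} = \frac{w}{0 - 4} + \frac{6}{w} = \frac{w}{-4} + \frac{6}{w} = w \left(- \frac{1}{4}\right) + \frac{6}{w} = - \frac{w}{4} + \frac{6}{w} = \frac{6}{w} - \frac{w}{4}$)
$19 \cdot 34 \left(4 P{\left(0,-1 \right)} + d{\left(-1,2 \right)}\right) = 19 \cdot 34 \left(4 \cdot 9 + \left(\frac{6}{2} - \frac{1}{2}\right)\right) = 646 \left(36 + \left(6 \cdot \frac{1}{2} - \frac{1}{2}\right)\right) = 646 \left(36 + \left(3 - \frac{1}{2}\right)\right) = 646 \left(36 + \frac{5}{2}\right) = 646 \cdot \frac{77}{2} = 24871$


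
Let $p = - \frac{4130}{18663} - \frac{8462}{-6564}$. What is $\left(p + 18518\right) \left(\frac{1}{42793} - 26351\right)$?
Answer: $- \frac{213185537985734461217}{436859230173} \approx -4.88 \cdot 10^{8}$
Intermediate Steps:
$p = \frac{21802831}{20417322}$ ($p = \left(-4130\right) \frac{1}{18663} - - \frac{4231}{3282} = - \frac{4130}{18663} + \frac{4231}{3282} = \frac{21802831}{20417322} \approx 1.0679$)
$\left(p + 18518\right) \left(\frac{1}{42793} - 26351\right) = \left(\frac{21802831}{20417322} + 18518\right) \left(\frac{1}{42793} - 26351\right) = \frac{378109771627 \left(\frac{1}{42793} - 26351\right)}{20417322} = \frac{378109771627}{20417322} \left(- \frac{1127638342}{42793}\right) = - \frac{213185537985734461217}{436859230173}$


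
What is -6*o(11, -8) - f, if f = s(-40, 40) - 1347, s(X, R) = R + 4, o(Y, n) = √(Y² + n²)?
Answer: 1303 - 6*√185 ≈ 1221.4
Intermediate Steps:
s(X, R) = 4 + R
f = -1303 (f = (4 + 40) - 1347 = 44 - 1347 = -1303)
-6*o(11, -8) - f = -6*√(11² + (-8)²) - 1*(-1303) = -6*√(121 + 64) + 1303 = -6*√185 + 1303 = 1303 - 6*√185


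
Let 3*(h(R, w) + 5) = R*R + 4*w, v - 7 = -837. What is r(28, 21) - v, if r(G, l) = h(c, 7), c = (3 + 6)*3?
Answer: 3232/3 ≈ 1077.3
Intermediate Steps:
v = -830 (v = 7 - 837 = -830)
c = 27 (c = 9*3 = 27)
h(R, w) = -5 + R²/3 + 4*w/3 (h(R, w) = -5 + (R*R + 4*w)/3 = -5 + (R² + 4*w)/3 = -5 + (R²/3 + 4*w/3) = -5 + R²/3 + 4*w/3)
r(G, l) = 742/3 (r(G, l) = -5 + (⅓)*27² + (4/3)*7 = -5 + (⅓)*729 + 28/3 = -5 + 243 + 28/3 = 742/3)
r(28, 21) - v = 742/3 - 1*(-830) = 742/3 + 830 = 3232/3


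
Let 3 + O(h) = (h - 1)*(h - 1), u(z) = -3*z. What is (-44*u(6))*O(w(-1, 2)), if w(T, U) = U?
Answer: -1584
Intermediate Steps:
O(h) = -3 + (-1 + h)² (O(h) = -3 + (h - 1)*(h - 1) = -3 + (-1 + h)*(-1 + h) = -3 + (-1 + h)²)
(-44*u(6))*O(w(-1, 2)) = (-(-132)*6)*(-3 + (-1 + 2)²) = (-44*(-18))*(-3 + 1²) = 792*(-3 + 1) = 792*(-2) = -1584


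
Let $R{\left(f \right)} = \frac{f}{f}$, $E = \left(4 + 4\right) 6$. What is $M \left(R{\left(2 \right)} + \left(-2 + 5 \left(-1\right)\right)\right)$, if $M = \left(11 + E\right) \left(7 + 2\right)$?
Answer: $-3186$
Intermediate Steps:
$E = 48$ ($E = 8 \cdot 6 = 48$)
$M = 531$ ($M = \left(11 + 48\right) \left(7 + 2\right) = 59 \cdot 9 = 531$)
$R{\left(f \right)} = 1$
$M \left(R{\left(2 \right)} + \left(-2 + 5 \left(-1\right)\right)\right) = 531 \left(1 + \left(-2 + 5 \left(-1\right)\right)\right) = 531 \left(1 - 7\right) = 531 \left(-6\right) = -3186$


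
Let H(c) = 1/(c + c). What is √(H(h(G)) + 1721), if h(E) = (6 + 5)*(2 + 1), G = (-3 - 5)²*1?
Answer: √7496742/66 ≈ 41.485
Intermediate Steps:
G = 64 (G = (-8)²*1 = 64*1 = 64)
h(E) = 33 (h(E) = 11*3 = 33)
H(c) = 1/(2*c)
√(H(h(G)) + 1721) = √((½)/33 + 1721) = √((½)*(1/33) + 1721) = √(1/66 + 1721) = √(113587/66) = √7496742/66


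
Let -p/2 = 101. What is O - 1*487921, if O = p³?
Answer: -8730329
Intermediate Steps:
p = -202 (p = -2*101 = -202)
O = -8242408 (O = (-202)³ = -8242408)
O - 1*487921 = -8242408 - 1*487921 = -8242408 - 487921 = -8730329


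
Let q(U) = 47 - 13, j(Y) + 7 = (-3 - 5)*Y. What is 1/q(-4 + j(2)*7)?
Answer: 1/34 ≈ 0.029412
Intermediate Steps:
j(Y) = -7 - 8*Y (j(Y) = -7 + (-3 - 5)*Y = -7 - 8*Y)
q(U) = 34
1/q(-4 + j(2)*7) = 1/34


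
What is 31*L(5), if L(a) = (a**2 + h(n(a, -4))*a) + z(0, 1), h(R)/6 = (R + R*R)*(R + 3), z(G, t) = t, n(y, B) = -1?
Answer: 806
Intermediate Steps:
h(R) = 6*(3 + R)*(R + R**2) (h(R) = 6*((R + R*R)*(R + 3)) = 6*((R + R**2)*(3 + R)) = 6*((3 + R)*(R + R**2)) = 6*(3 + R)*(R + R**2))
L(a) = 1 + a**2 (L(a) = (a**2 + (6*(-1)*(3 + (-1)**2 + 4*(-1)))*a) + 1 = (a**2 + (6*(-1)*(3 + 1 - 4))*a) + 1 = (a**2 + (6*(-1)*0)*a) + 1 = (a**2 + 0*a) + 1 = (a**2 + 0) + 1 = a**2 + 1 = 1 + a**2)
31*L(5) = 31*(1 + 5**2) = 31*(1 + 25) = 31*26 = 806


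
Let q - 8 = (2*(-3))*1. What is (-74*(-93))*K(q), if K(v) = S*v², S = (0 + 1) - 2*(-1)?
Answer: 82584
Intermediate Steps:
q = 2 (q = 8 + (2*(-3))*1 = 8 - 6*1 = 8 - 6 = 2)
S = 3 (S = 1 + 2 = 3)
K(v) = 3*v²
(-74*(-93))*K(q) = (-74*(-93))*(3*2²) = 6882*(3*4) = 6882*12 = 82584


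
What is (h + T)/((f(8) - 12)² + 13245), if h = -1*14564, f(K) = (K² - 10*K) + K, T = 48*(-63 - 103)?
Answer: -22532/13645 ≈ -1.6513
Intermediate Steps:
T = -7968 (T = 48*(-166) = -7968)
f(K) = K² - 9*K
h = -14564
(h + T)/((f(8) - 12)² + 13245) = (-14564 - 7968)/((8*(-9 + 8) - 12)² + 13245) = -22532/((8*(-1) - 12)² + 13245) = -22532/((-8 - 12)² + 13245) = -22532/((-20)² + 13245) = -22532/(400 + 13245) = -22532/13645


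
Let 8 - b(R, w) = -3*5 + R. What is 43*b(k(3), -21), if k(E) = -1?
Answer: 1032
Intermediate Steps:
b(R, w) = 23 - R (b(R, w) = 8 - (-3*5 + R) = 8 - (-15 + R) = 8 + (15 - R) = 23 - R)
43*b(k(3), -21) = 43*(23 - 1*(-1)) = 43*(23 + 1) = 43*24 = 1032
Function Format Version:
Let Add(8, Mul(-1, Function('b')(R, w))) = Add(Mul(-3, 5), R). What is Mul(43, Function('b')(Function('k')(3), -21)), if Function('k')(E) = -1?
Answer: 1032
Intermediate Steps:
Function('b')(R, w) = Add(23, Mul(-1, R)) (Function('b')(R, w) = Add(8, Mul(-1, Add(Mul(-3, 5), R))) = Add(8, Mul(-1, Add(-15, R))) = Add(8, Add(15, Mul(-1, R))) = Add(23, Mul(-1, R)))
Mul(43, Function('b')(Function('k')(3), -21)) = Mul(43, Add(23, Mul(-1, -1))) = Mul(43, Add(23, 1)) = Mul(43, 24) = 1032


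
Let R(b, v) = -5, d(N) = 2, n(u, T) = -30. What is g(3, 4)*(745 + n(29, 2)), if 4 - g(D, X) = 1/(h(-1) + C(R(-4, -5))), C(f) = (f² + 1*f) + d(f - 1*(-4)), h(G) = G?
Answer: 59345/21 ≈ 2826.0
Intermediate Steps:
C(f) = 2 + f + f² (C(f) = (f² + 1*f) + 2 = (f² + f) + 2 = (f + f²) + 2 = 2 + f + f²)
g(D, X) = 83/21 (g(D, X) = 4 - 1/(-1 + (2 - 5 + (-5)²)) = 4 - 1/(-1 + (2 - 5 + 25)) = 4 - 1/(-1 + 22) = 4 - 1/21 = 83/21)
g(3, 4)*(745 + n(29, 2)) = 83*(745 - 30)/21 = (83/21)*715 = 59345/21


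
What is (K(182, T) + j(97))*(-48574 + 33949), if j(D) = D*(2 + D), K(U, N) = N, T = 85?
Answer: -141687000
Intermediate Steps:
(K(182, T) + j(97))*(-48574 + 33949) = (85 + 97*(2 + 97))*(-48574 + 33949) = (85 + 97*99)*(-14625) = (85 + 9603)*(-14625) = 9688*(-14625) = -141687000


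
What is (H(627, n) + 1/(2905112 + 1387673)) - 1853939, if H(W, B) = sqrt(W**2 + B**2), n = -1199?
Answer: -7958561530114/4292785 + 11*sqrt(15130) ≈ -1.8526e+6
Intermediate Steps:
H(W, B) = sqrt(B**2 + W**2)
(H(627, n) + 1/(2905112 + 1387673)) - 1853939 = (sqrt((-1199)**2 + 627**2) + 1/(2905112 + 1387673)) - 1853939 = (sqrt(1437601 + 393129) + 1/4292785) - 1853939 = (sqrt(1830730) + 1/4292785) - 1853939 = (11*sqrt(15130) + 1/4292785) - 1853939 = (1/4292785 + 11*sqrt(15130)) - 1853939 = -7958561530114/4292785 + 11*sqrt(15130)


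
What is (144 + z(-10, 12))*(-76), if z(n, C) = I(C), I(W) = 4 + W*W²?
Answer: -142576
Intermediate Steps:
I(W) = 4 + W³
z(n, C) = 4 + C³
(144 + z(-10, 12))*(-76) = (144 + (4 + 12³))*(-76) = (144 + (4 + 1728))*(-76) = (144 + 1732)*(-76) = 1876*(-76) = -142576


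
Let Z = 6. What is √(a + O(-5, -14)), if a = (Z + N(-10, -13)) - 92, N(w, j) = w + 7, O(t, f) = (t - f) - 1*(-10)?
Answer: I*√70 ≈ 8.3666*I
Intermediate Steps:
O(t, f) = 10 + t - f (O(t, f) = (t - f) + 10 = 10 + t - f)
N(w, j) = 7 + w
a = -89 (a = (6 + (7 - 10)) - 92 = (6 - 3) - 92 = 3 - 92 = -89)
√(a + O(-5, -14)) = √(-89 + (10 - 5 - 1*(-14))) = √(-89 + (10 - 5 + 14)) = √(-89 + 19) = √(-70) = I*√70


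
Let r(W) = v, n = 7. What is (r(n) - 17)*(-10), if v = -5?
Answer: 220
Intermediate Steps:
r(W) = -5
(r(n) - 17)*(-10) = (-5 - 17)*(-10) = -22*(-10) = 220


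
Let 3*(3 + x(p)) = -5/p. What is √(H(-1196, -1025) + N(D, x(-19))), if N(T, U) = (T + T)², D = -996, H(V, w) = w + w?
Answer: √3966014 ≈ 1991.5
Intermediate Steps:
H(V, w) = 2*w
x(p) = -3 - 5/(3*p) (x(p) = -3 + (-5/p)/3 = -3 - 5/(3*p))
N(T, U) = 4*T² (N(T, U) = (2*T)² = 4*T²)
√(H(-1196, -1025) + N(D, x(-19))) = √(2*(-1025) + 4*(-996)²) = √(-2050 + 4*992016) = √(-2050 + 3968064) = √3966014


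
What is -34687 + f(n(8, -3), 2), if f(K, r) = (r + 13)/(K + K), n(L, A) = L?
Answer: -554977/16 ≈ -34686.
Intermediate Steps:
f(K, r) = (13 + r)/(2*K) (f(K, r) = (13 + r)/((2*K)) = (13 + r)*(1/(2*K)) = (13 + r)/(2*K))
-34687 + f(n(8, -3), 2) = -34687 + (½)*(13 + 2)/8 = -34687 + (½)*(⅛)*15 = -34687 + 15/16 = -554977/16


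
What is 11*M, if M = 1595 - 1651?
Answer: -616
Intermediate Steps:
M = -56
11*M = 11*(-56) = -616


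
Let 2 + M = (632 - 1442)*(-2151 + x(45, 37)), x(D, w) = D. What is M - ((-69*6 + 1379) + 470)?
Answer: 1704423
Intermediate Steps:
M = 1705858 (M = -2 + (632 - 1442)*(-2151 + 45) = -2 - 810*(-2106) = -2 + 1705860 = 1705858)
M - ((-69*6 + 1379) + 470) = 1705858 - ((-69*6 + 1379) + 470) = 1705858 - ((-414 + 1379) + 470) = 1705858 - (965 + 470) = 1705858 - 1*1435 = 1705858 - 1435 = 1704423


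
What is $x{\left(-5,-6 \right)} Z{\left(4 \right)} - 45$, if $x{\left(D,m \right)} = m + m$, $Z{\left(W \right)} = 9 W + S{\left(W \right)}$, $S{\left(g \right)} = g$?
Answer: $-525$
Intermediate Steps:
$Z{\left(W \right)} = 10 W$ ($Z{\left(W \right)} = 9 W + W = 10 W$)
$x{\left(D,m \right)} = 2 m$
$x{\left(-5,-6 \right)} Z{\left(4 \right)} - 45 = 2 \left(-6\right) 10 \cdot 4 - 45 = \left(-12\right) 40 - 45 = -480 - 45 = -525$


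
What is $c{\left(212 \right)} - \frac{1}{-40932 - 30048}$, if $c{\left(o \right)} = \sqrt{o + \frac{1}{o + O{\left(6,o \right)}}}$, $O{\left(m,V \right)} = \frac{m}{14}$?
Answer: $\frac{1}{70980} + \frac{\sqrt{468778237}}{1487} \approx 14.56$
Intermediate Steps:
$O{\left(m,V \right)} = \frac{m}{14}$ ($O{\left(m,V \right)} = m \frac{1}{14} = \frac{m}{14}$)
$c{\left(o \right)} = \sqrt{o + \frac{1}{\frac{3}{7} + o}}$ ($c{\left(o \right)} = \sqrt{o + \frac{1}{o + \frac{1}{14} \cdot 6}} = \sqrt{o + \frac{1}{o + \frac{3}{7}}} = \sqrt{o + \frac{1}{\frac{3}{7} + o}}$)
$c{\left(212 \right)} - \frac{1}{-40932 - 30048} = \sqrt{\frac{7 + 212 \left(3 + 7 \cdot 212\right)}{3 + 7 \cdot 212}} - \frac{1}{-40932 - 30048} = \sqrt{\frac{7 + 212 \left(3 + 1484\right)}{3 + 1484}} - \frac{1}{-40932 - 30048} = \sqrt{\frac{7 + 212 \cdot 1487}{1487}} - \frac{1}{-70980} = \sqrt{\frac{7 + 315244}{1487}} - - \frac{1}{70980} = \sqrt{\frac{1}{1487} \cdot 315251} + \frac{1}{70980} = \sqrt{\frac{315251}{1487}} + \frac{1}{70980} = \frac{\sqrt{468778237}}{1487} + \frac{1}{70980} = \frac{1}{70980} + \frac{\sqrt{468778237}}{1487}$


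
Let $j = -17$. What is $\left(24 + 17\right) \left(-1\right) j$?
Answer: $697$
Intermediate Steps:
$\left(24 + 17\right) \left(-1\right) j = \left(24 + 17\right) \left(-1\right) \left(-17\right) = 41 \left(-1\right) \left(-17\right) = \left(-41\right) \left(-17\right) = 697$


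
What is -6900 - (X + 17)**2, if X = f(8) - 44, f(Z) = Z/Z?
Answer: -7576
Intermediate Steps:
f(Z) = 1
X = -43 (X = 1 - 44 = -43)
-6900 - (X + 17)**2 = -6900 - (-43 + 17)**2 = -6900 - 1*(-26)**2 = -6900 - 1*676 = -6900 - 676 = -7576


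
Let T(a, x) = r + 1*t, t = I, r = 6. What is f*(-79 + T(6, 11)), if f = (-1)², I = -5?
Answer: -78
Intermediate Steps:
t = -5
T(a, x) = 1 (T(a, x) = 6 + 1*(-5) = 6 - 5 = 1)
f = 1
f*(-79 + T(6, 11)) = 1*(-79 + 1) = 1*(-78) = -78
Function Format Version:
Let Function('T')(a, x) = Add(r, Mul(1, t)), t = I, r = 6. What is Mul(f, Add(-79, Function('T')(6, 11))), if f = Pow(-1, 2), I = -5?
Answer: -78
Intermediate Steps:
t = -5
Function('T')(a, x) = 1 (Function('T')(a, x) = Add(6, Mul(1, -5)) = Add(6, -5) = 1)
f = 1
Mul(f, Add(-79, Function('T')(6, 11))) = Mul(1, Add(-79, 1)) = Mul(1, -78) = -78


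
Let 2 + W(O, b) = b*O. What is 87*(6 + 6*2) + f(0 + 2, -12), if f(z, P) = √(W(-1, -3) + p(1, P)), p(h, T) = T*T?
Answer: 1566 + √145 ≈ 1578.0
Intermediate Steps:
p(h, T) = T²
W(O, b) = -2 + O*b (W(O, b) = -2 + b*O = -2 + O*b)
f(z, P) = √(1 + P²) (f(z, P) = √((-2 - 1*(-3)) + P²) = √((-2 + 3) + P²) = √(1 + P²))
87*(6 + 6*2) + f(0 + 2, -12) = 87*(6 + 6*2) + √(1 + (-12)²) = 87*(6 + 12) + √(1 + 144) = 87*18 + √145 = 1566 + √145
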